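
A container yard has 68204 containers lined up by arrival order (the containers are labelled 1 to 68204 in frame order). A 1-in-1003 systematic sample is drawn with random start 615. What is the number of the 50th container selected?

49762

k = 1003
50th selection = r + (50−1)·k = 615 + 49×1003 = 615 + 49147 = 49762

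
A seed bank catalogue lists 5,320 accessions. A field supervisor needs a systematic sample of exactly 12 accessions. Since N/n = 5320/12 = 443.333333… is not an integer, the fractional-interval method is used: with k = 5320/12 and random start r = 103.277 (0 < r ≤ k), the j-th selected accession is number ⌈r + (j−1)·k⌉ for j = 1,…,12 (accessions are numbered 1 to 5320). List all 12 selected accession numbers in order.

104, 547, 990, 1434, 1877, 2320, 2764, 3207, 3650, 4094, 4537, 4980

j=1: r + 0k = 103.277 → ⌈·⌉ = 104
j=2: r + 1k = 546.610333… → ⌈·⌉ = 547
j=3: r + 2k = 989.943666… → ⌈·⌉ = 990
j=4: r + 3k = 1433.277 → ⌈·⌉ = 1434
j=5: r + 4k = 1876.610333… → ⌈·⌉ = 1877
j=6: r + 5k = 2319.943666… → ⌈·⌉ = 2320
j=7: r + 6k = 2763.277 → ⌈·⌉ = 2764
j=8: r + 7k = 3206.610333… → ⌈·⌉ = 3207
j=9: r + 8k = 3649.943666… → ⌈·⌉ = 3650
j=10: r + 9k = 4093.277 → ⌈·⌉ = 4094
j=11: r + 10k = 4536.610333… → ⌈·⌉ = 4537
j=12: r + 11k = 4979.943666… → ⌈·⌉ = 4980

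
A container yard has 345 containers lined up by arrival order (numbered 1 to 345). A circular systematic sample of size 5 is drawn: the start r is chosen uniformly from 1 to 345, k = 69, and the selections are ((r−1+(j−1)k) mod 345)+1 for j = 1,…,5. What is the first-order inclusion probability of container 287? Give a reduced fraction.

1/69

For each position j, as r ranges over 1…345 the j-th selection hits every container exactly once, so container 287 is selected for exactly 5 of the 345 starts.
Inclusion probability = 5/345 = 1/69.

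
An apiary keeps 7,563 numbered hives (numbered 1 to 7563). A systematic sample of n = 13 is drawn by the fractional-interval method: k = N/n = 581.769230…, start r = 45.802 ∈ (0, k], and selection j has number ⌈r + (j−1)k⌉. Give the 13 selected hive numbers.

46, 628, 1210, 1792, 2373, 2955, 3537, 4119, 4700, 5282, 5864, 6446, 7028

j=1: r + 0k = 45.802 → ⌈·⌉ = 46
j=2: r + 1k = 627.571230… → ⌈·⌉ = 628
j=3: r + 2k = 1209.340461… → ⌈·⌉ = 1210
j=4: r + 3k = 1791.109692… → ⌈·⌉ = 1792
j=5: r + 4k = 2372.878923… → ⌈·⌉ = 2373
j=6: r + 5k = 2954.648153… → ⌈·⌉ = 2955
j=7: r + 6k = 3536.417384… → ⌈·⌉ = 3537
j=8: r + 7k = 4118.186615… → ⌈·⌉ = 4119
j=9: r + 8k = 4699.955846… → ⌈·⌉ = 4700
j=10: r + 9k = 5281.725076… → ⌈·⌉ = 5282
j=11: r + 10k = 5863.494307… → ⌈·⌉ = 5864
j=12: r + 11k = 6445.263538… → ⌈·⌉ = 6446
j=13: r + 12k = 7027.032769… → ⌈·⌉ = 7028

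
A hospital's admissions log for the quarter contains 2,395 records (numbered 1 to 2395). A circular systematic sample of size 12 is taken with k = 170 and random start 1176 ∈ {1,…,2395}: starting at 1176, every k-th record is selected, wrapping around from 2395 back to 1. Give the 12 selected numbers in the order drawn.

1176, 1346, 1516, 1686, 1856, 2026, 2196, 2366, 141, 311, 481, 651

Selection 1: 1176
Selection 2: 1176 + 170 = 1346
Selection 3: 1346 + 170 = 1516
Selection 4: 1516 + 170 = 1686
Selection 5: 1686 + 170 = 1856
Selection 6: 1856 + 170 = 2026
Selection 7: 2026 + 170 = 2196
Selection 8: 2196 + 170 = 2366
Selection 9: 2366 + 170 = 2536 → 2536 − 2395 = 141
Selection 10: 141 + 170 = 311
Selection 11: 311 + 170 = 481
Selection 12: 481 + 170 = 651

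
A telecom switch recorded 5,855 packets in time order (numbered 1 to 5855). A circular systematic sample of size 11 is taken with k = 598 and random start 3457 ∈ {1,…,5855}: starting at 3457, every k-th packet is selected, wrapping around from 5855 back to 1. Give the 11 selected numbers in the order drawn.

3457, 4055, 4653, 5251, 5849, 592, 1190, 1788, 2386, 2984, 3582

Selection 1: 3457
Selection 2: 3457 + 598 = 4055
Selection 3: 4055 + 598 = 4653
Selection 4: 4653 + 598 = 5251
Selection 5: 5251 + 598 = 5849
Selection 6: 5849 + 598 = 6447 → 6447 − 5855 = 592
Selection 7: 592 + 598 = 1190
Selection 8: 1190 + 598 = 1788
Selection 9: 1788 + 598 = 2386
Selection 10: 2386 + 598 = 2984
Selection 11: 2984 + 598 = 3582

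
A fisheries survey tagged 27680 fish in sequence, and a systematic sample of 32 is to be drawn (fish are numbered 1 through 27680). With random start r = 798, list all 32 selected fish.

k = N/n = 27680/32 = 865
fish 1: 798
fish 2: 798 + 865 = 1663
fish 3: 1663 + 865 = 2528
fish 4: 2528 + 865 = 3393
fish 5: 3393 + 865 = 4258
fish 6: 4258 + 865 = 5123
fish 7: 5123 + 865 = 5988
fish 8: 5988 + 865 = 6853
fish 9: 6853 + 865 = 7718
fish 10: 7718 + 865 = 8583
fish 11: 8583 + 865 = 9448
fish 12: 9448 + 865 = 10313
fish 13: 10313 + 865 = 11178
fish 14: 11178 + 865 = 12043
fish 15: 12043 + 865 = 12908
fish 16: 12908 + 865 = 13773
fish 17: 13773 + 865 = 14638
fish 18: 14638 + 865 = 15503
fish 19: 15503 + 865 = 16368
fish 20: 16368 + 865 = 17233
fish 21: 17233 + 865 = 18098
fish 22: 18098 + 865 = 18963
fish 23: 18963 + 865 = 19828
fish 24: 19828 + 865 = 20693
fish 25: 20693 + 865 = 21558
fish 26: 21558 + 865 = 22423
fish 27: 22423 + 865 = 23288
fish 28: 23288 + 865 = 24153
fish 29: 24153 + 865 = 25018
fish 30: 25018 + 865 = 25883
fish 31: 25883 + 865 = 26748
fish 32: 26748 + 865 = 27613

798, 1663, 2528, 3393, 4258, 5123, 5988, 6853, 7718, 8583, 9448, 10313, 11178, 12043, 12908, 13773, 14638, 15503, 16368, 17233, 18098, 18963, 19828, 20693, 21558, 22423, 23288, 24153, 25018, 25883, 26748, 27613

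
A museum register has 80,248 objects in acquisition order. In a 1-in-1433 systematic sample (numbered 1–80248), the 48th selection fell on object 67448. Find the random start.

97

k = 1433
r = 67448 − (48−1)×1433 = 67448 − 67351 = 97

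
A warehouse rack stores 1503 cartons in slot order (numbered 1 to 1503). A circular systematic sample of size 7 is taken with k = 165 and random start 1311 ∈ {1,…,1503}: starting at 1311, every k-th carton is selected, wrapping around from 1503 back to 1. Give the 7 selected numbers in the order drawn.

Selection 1: 1311
Selection 2: 1311 + 165 = 1476
Selection 3: 1476 + 165 = 1641 → 1641 − 1503 = 138
Selection 4: 138 + 165 = 303
Selection 5: 303 + 165 = 468
Selection 6: 468 + 165 = 633
Selection 7: 633 + 165 = 798

1311, 1476, 138, 303, 468, 633, 798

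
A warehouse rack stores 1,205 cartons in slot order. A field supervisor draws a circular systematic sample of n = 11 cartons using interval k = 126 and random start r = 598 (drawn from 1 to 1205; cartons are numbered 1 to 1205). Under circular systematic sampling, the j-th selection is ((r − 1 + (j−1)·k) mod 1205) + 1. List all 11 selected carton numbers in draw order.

Selection 1: 598
Selection 2: 598 + 126 = 724
Selection 3: 724 + 126 = 850
Selection 4: 850 + 126 = 976
Selection 5: 976 + 126 = 1102
Selection 6: 1102 + 126 = 1228 → 1228 − 1205 = 23
Selection 7: 23 + 126 = 149
Selection 8: 149 + 126 = 275
Selection 9: 275 + 126 = 401
Selection 10: 401 + 126 = 527
Selection 11: 527 + 126 = 653

598, 724, 850, 976, 1102, 23, 149, 275, 401, 527, 653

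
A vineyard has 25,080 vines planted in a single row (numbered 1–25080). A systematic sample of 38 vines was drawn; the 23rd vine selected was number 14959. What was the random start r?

439

k = 25080/38 = 660
r = 14959 − (23−1)×660 = 14959 − 14520 = 439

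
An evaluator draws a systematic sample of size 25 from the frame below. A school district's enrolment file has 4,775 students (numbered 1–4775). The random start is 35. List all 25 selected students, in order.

35, 226, 417, 608, 799, 990, 1181, 1372, 1563, 1754, 1945, 2136, 2327, 2518, 2709, 2900, 3091, 3282, 3473, 3664, 3855, 4046, 4237, 4428, 4619

k = N/n = 4775/25 = 191
student 1: 35
student 2: 35 + 191 = 226
student 3: 226 + 191 = 417
student 4: 417 + 191 = 608
student 5: 608 + 191 = 799
student 6: 799 + 191 = 990
student 7: 990 + 191 = 1181
student 8: 1181 + 191 = 1372
student 9: 1372 + 191 = 1563
student 10: 1563 + 191 = 1754
student 11: 1754 + 191 = 1945
student 12: 1945 + 191 = 2136
student 13: 2136 + 191 = 2327
student 14: 2327 + 191 = 2518
student 15: 2518 + 191 = 2709
student 16: 2709 + 191 = 2900
student 17: 2900 + 191 = 3091
student 18: 3091 + 191 = 3282
student 19: 3282 + 191 = 3473
student 20: 3473 + 191 = 3664
student 21: 3664 + 191 = 3855
student 22: 3855 + 191 = 4046
student 23: 4046 + 191 = 4237
student 24: 4237 + 191 = 4428
student 25: 4428 + 191 = 4619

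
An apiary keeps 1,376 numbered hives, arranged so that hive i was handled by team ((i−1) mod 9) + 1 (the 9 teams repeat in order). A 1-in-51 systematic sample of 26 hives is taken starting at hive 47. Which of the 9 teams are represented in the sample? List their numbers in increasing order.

2, 5, 8

Consecutive selections differ by k = 51, so their team numbers differ by 51 mod 9 = 6.
gcd(51, 9) = 3, so the sample visits 9/3 = 3 distinct residues mod 9.
Start 47 is team 2; the teams hit are 2, 5, 8.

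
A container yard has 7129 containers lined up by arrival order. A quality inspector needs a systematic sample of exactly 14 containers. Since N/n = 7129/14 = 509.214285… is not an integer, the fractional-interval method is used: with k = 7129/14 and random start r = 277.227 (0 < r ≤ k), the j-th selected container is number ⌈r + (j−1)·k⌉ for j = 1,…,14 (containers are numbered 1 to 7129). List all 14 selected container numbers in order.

278, 787, 1296, 1805, 2315, 2824, 3333, 3842, 4351, 4861, 5370, 5879, 6388, 6898

j=1: r + 0k = 277.227 → ⌈·⌉ = 278
j=2: r + 1k = 786.441285… → ⌈·⌉ = 787
j=3: r + 2k = 1295.655571… → ⌈·⌉ = 1296
j=4: r + 3k = 1804.869857… → ⌈·⌉ = 1805
j=5: r + 4k = 2314.084142… → ⌈·⌉ = 2315
j=6: r + 5k = 2823.298428… → ⌈·⌉ = 2824
j=7: r + 6k = 3332.512714… → ⌈·⌉ = 3333
j=8: r + 7k = 3841.727 → ⌈·⌉ = 3842
j=9: r + 8k = 4350.941285… → ⌈·⌉ = 4351
j=10: r + 9k = 4860.155571… → ⌈·⌉ = 4861
j=11: r + 10k = 5369.369857… → ⌈·⌉ = 5370
j=12: r + 11k = 5878.584142… → ⌈·⌉ = 5879
j=13: r + 12k = 6387.798428… → ⌈·⌉ = 6388
j=14: r + 13k = 6897.012714… → ⌈·⌉ = 6898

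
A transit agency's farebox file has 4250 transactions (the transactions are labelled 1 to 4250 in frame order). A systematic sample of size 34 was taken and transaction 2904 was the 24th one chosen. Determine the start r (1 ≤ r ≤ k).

k = 4250/34 = 125
r = 2904 − (24−1)×125 = 2904 − 2875 = 29

29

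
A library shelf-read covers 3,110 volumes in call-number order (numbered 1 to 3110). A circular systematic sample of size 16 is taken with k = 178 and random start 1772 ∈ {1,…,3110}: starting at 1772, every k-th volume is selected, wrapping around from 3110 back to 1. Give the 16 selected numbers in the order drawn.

1772, 1950, 2128, 2306, 2484, 2662, 2840, 3018, 86, 264, 442, 620, 798, 976, 1154, 1332

Selection 1: 1772
Selection 2: 1772 + 178 = 1950
Selection 3: 1950 + 178 = 2128
Selection 4: 2128 + 178 = 2306
Selection 5: 2306 + 178 = 2484
Selection 6: 2484 + 178 = 2662
Selection 7: 2662 + 178 = 2840
Selection 8: 2840 + 178 = 3018
Selection 9: 3018 + 178 = 3196 → 3196 − 3110 = 86
Selection 10: 86 + 178 = 264
Selection 11: 264 + 178 = 442
Selection 12: 442 + 178 = 620
Selection 13: 620 + 178 = 798
Selection 14: 798 + 178 = 976
Selection 15: 976 + 178 = 1154
Selection 16: 1154 + 178 = 1332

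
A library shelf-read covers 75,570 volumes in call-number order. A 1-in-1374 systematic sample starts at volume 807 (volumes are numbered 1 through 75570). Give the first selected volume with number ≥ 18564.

k = 1374
Steps past start: ⌈(18564 − 807)/1374⌉ = ⌈17757/1374⌉ = 13
Selected volume: 807 + 13×1374 = 18669

18669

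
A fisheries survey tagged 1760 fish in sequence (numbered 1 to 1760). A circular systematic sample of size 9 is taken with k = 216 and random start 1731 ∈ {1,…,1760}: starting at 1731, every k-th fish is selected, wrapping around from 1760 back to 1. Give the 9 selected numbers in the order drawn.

Selection 1: 1731
Selection 2: 1731 + 216 = 1947 → 1947 − 1760 = 187
Selection 3: 187 + 216 = 403
Selection 4: 403 + 216 = 619
Selection 5: 619 + 216 = 835
Selection 6: 835 + 216 = 1051
Selection 7: 1051 + 216 = 1267
Selection 8: 1267 + 216 = 1483
Selection 9: 1483 + 216 = 1699

1731, 187, 403, 619, 835, 1051, 1267, 1483, 1699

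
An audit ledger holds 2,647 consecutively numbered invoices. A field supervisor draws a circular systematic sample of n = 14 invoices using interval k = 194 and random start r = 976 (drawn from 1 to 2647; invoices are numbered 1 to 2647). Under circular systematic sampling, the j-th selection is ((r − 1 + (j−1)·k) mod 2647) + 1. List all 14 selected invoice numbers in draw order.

Selection 1: 976
Selection 2: 976 + 194 = 1170
Selection 3: 1170 + 194 = 1364
Selection 4: 1364 + 194 = 1558
Selection 5: 1558 + 194 = 1752
Selection 6: 1752 + 194 = 1946
Selection 7: 1946 + 194 = 2140
Selection 8: 2140 + 194 = 2334
Selection 9: 2334 + 194 = 2528
Selection 10: 2528 + 194 = 2722 → 2722 − 2647 = 75
Selection 11: 75 + 194 = 269
Selection 12: 269 + 194 = 463
Selection 13: 463 + 194 = 657
Selection 14: 657 + 194 = 851

976, 1170, 1364, 1558, 1752, 1946, 2140, 2334, 2528, 75, 269, 463, 657, 851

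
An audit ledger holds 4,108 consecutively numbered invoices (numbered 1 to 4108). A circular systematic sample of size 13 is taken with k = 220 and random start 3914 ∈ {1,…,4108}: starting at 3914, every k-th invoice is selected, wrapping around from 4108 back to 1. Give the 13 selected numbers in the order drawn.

Selection 1: 3914
Selection 2: 3914 + 220 = 4134 → 4134 − 4108 = 26
Selection 3: 26 + 220 = 246
Selection 4: 246 + 220 = 466
Selection 5: 466 + 220 = 686
Selection 6: 686 + 220 = 906
Selection 7: 906 + 220 = 1126
Selection 8: 1126 + 220 = 1346
Selection 9: 1346 + 220 = 1566
Selection 10: 1566 + 220 = 1786
Selection 11: 1786 + 220 = 2006
Selection 12: 2006 + 220 = 2226
Selection 13: 2226 + 220 = 2446

3914, 26, 246, 466, 686, 906, 1126, 1346, 1566, 1786, 2006, 2226, 2446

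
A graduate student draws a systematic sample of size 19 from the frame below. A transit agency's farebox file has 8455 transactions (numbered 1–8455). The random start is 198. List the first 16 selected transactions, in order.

k = N/n = 8455/19 = 445
transaction 1: 198
transaction 2: 198 + 445 = 643
transaction 3: 643 + 445 = 1088
transaction 4: 1088 + 445 = 1533
transaction 5: 1533 + 445 = 1978
transaction 6: 1978 + 445 = 2423
transaction 7: 2423 + 445 = 2868
transaction 8: 2868 + 445 = 3313
transaction 9: 3313 + 445 = 3758
transaction 10: 3758 + 445 = 4203
transaction 11: 4203 + 445 = 4648
transaction 12: 4648 + 445 = 5093
transaction 13: 5093 + 445 = 5538
transaction 14: 5538 + 445 = 5983
transaction 15: 5983 + 445 = 6428
transaction 16: 6428 + 445 = 6873

198, 643, 1088, 1533, 1978, 2423, 2868, 3313, 3758, 4203, 4648, 5093, 5538, 5983, 6428, 6873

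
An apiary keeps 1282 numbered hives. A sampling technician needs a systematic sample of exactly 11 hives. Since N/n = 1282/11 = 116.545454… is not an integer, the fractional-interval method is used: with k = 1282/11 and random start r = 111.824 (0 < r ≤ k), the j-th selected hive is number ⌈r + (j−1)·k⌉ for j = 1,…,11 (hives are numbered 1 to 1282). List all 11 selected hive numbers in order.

j=1: r + 0k = 111.824 → ⌈·⌉ = 112
j=2: r + 1k = 228.369454… → ⌈·⌉ = 229
j=3: r + 2k = 344.914909… → ⌈·⌉ = 345
j=4: r + 3k = 461.460363… → ⌈·⌉ = 462
j=5: r + 4k = 578.005818… → ⌈·⌉ = 579
j=6: r + 5k = 694.551272… → ⌈·⌉ = 695
j=7: r + 6k = 811.096727… → ⌈·⌉ = 812
j=8: r + 7k = 927.642181… → ⌈·⌉ = 928
j=9: r + 8k = 1044.187636… → ⌈·⌉ = 1045
j=10: r + 9k = 1160.733090… → ⌈·⌉ = 1161
j=11: r + 10k = 1277.278545… → ⌈·⌉ = 1278

112, 229, 345, 462, 579, 695, 812, 928, 1045, 1161, 1278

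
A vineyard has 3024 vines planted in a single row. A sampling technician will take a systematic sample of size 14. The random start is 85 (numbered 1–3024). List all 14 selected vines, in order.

85, 301, 517, 733, 949, 1165, 1381, 1597, 1813, 2029, 2245, 2461, 2677, 2893

k = N/n = 3024/14 = 216
vine 1: 85
vine 2: 85 + 216 = 301
vine 3: 301 + 216 = 517
vine 4: 517 + 216 = 733
vine 5: 733 + 216 = 949
vine 6: 949 + 216 = 1165
vine 7: 1165 + 216 = 1381
vine 8: 1381 + 216 = 1597
vine 9: 1597 + 216 = 1813
vine 10: 1813 + 216 = 2029
vine 11: 2029 + 216 = 2245
vine 12: 2245 + 216 = 2461
vine 13: 2461 + 216 = 2677
vine 14: 2677 + 216 = 2893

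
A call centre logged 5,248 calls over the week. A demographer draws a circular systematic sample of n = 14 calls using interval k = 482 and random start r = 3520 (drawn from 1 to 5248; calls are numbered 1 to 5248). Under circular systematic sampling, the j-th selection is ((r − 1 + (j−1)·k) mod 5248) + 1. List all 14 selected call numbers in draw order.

Selection 1: 3520
Selection 2: 3520 + 482 = 4002
Selection 3: 4002 + 482 = 4484
Selection 4: 4484 + 482 = 4966
Selection 5: 4966 + 482 = 5448 → 5448 − 5248 = 200
Selection 6: 200 + 482 = 682
Selection 7: 682 + 482 = 1164
Selection 8: 1164 + 482 = 1646
Selection 9: 1646 + 482 = 2128
Selection 10: 2128 + 482 = 2610
Selection 11: 2610 + 482 = 3092
Selection 12: 3092 + 482 = 3574
Selection 13: 3574 + 482 = 4056
Selection 14: 4056 + 482 = 4538

3520, 4002, 4484, 4966, 200, 682, 1164, 1646, 2128, 2610, 3092, 3574, 4056, 4538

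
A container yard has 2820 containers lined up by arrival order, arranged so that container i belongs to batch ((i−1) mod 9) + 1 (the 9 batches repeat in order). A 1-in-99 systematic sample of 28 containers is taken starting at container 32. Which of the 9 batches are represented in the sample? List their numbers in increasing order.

Consecutive selections differ by k = 99, so their batch numbers differ by 99 mod 9 = 0.
gcd(99, 9) = 9, so the sample visits 9/9 = 1 distinct residues mod 9.
Start 32 is batch 5; the batches hit are 5.

5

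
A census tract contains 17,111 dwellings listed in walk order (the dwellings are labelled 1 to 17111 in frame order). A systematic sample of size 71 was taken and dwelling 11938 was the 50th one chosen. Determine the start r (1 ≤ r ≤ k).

k = 17111/71 = 241
r = 11938 − (50−1)×241 = 11938 − 11809 = 129

129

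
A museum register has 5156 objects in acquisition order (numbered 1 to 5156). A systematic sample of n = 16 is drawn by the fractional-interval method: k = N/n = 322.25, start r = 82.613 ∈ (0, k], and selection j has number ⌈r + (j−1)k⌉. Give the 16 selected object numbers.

j=1: r + 0k = 82.613 → ⌈·⌉ = 83
j=2: r + 1k = 404.863 → ⌈·⌉ = 405
j=3: r + 2k = 727.113 → ⌈·⌉ = 728
j=4: r + 3k = 1049.363 → ⌈·⌉ = 1050
j=5: r + 4k = 1371.613 → ⌈·⌉ = 1372
j=6: r + 5k = 1693.863 → ⌈·⌉ = 1694
j=7: r + 6k = 2016.113 → ⌈·⌉ = 2017
j=8: r + 7k = 2338.363 → ⌈·⌉ = 2339
j=9: r + 8k = 2660.613 → ⌈·⌉ = 2661
j=10: r + 9k = 2982.863 → ⌈·⌉ = 2983
j=11: r + 10k = 3305.113 → ⌈·⌉ = 3306
j=12: r + 11k = 3627.363 → ⌈·⌉ = 3628
j=13: r + 12k = 3949.613 → ⌈·⌉ = 3950
j=14: r + 13k = 4271.863 → ⌈·⌉ = 4272
j=15: r + 14k = 4594.113 → ⌈·⌉ = 4595
j=16: r + 15k = 4916.363 → ⌈·⌉ = 4917

83, 405, 728, 1050, 1372, 1694, 2017, 2339, 2661, 2983, 3306, 3628, 3950, 4272, 4595, 4917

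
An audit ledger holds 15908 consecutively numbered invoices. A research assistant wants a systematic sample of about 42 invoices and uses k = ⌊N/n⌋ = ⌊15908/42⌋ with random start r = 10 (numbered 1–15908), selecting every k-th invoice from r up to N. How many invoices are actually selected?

k = ⌊15908/42⌋ = 378
Achieved size = ⌊(15908 − 10)/378⌋ + 1 = ⌊15898/378⌋ + 1 = 42 + 1 = 43
(last selection: 10 + 42×378 = 15886 ≤ 15908; next would be 16264 > 15908)

43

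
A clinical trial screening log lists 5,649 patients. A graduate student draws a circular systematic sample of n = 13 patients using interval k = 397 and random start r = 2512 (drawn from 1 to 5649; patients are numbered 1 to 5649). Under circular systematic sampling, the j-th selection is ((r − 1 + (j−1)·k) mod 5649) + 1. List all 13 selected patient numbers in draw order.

2512, 2909, 3306, 3703, 4100, 4497, 4894, 5291, 39, 436, 833, 1230, 1627

Selection 1: 2512
Selection 2: 2512 + 397 = 2909
Selection 3: 2909 + 397 = 3306
Selection 4: 3306 + 397 = 3703
Selection 5: 3703 + 397 = 4100
Selection 6: 4100 + 397 = 4497
Selection 7: 4497 + 397 = 4894
Selection 8: 4894 + 397 = 5291
Selection 9: 5291 + 397 = 5688 → 5688 − 5649 = 39
Selection 10: 39 + 397 = 436
Selection 11: 436 + 397 = 833
Selection 12: 833 + 397 = 1230
Selection 13: 1230 + 397 = 1627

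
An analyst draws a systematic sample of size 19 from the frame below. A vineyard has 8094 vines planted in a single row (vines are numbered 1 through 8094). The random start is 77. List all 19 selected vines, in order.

77, 503, 929, 1355, 1781, 2207, 2633, 3059, 3485, 3911, 4337, 4763, 5189, 5615, 6041, 6467, 6893, 7319, 7745

k = N/n = 8094/19 = 426
vine 1: 77
vine 2: 77 + 426 = 503
vine 3: 503 + 426 = 929
vine 4: 929 + 426 = 1355
vine 5: 1355 + 426 = 1781
vine 6: 1781 + 426 = 2207
vine 7: 2207 + 426 = 2633
vine 8: 2633 + 426 = 3059
vine 9: 3059 + 426 = 3485
vine 10: 3485 + 426 = 3911
vine 11: 3911 + 426 = 4337
vine 12: 4337 + 426 = 4763
vine 13: 4763 + 426 = 5189
vine 14: 5189 + 426 = 5615
vine 15: 5615 + 426 = 6041
vine 16: 6041 + 426 = 6467
vine 17: 6467 + 426 = 6893
vine 18: 6893 + 426 = 7319
vine 19: 7319 + 426 = 7745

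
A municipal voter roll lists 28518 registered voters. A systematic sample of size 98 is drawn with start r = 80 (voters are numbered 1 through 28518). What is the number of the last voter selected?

k = 28518/98 = 291
98th selection = r + (98−1)·k = 80 + 97×291 = 80 + 28227 = 28307

28307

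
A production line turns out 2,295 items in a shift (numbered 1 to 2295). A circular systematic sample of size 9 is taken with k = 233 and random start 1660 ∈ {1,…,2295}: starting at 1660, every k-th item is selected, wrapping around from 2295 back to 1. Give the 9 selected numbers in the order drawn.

Selection 1: 1660
Selection 2: 1660 + 233 = 1893
Selection 3: 1893 + 233 = 2126
Selection 4: 2126 + 233 = 2359 → 2359 − 2295 = 64
Selection 5: 64 + 233 = 297
Selection 6: 297 + 233 = 530
Selection 7: 530 + 233 = 763
Selection 8: 763 + 233 = 996
Selection 9: 996 + 233 = 1229

1660, 1893, 2126, 64, 297, 530, 763, 996, 1229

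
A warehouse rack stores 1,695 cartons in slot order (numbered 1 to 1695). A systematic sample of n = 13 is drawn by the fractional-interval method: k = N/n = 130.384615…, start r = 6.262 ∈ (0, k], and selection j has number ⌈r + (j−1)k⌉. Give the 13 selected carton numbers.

j=1: r + 0k = 6.262 → ⌈·⌉ = 7
j=2: r + 1k = 136.646615… → ⌈·⌉ = 137
j=3: r + 2k = 267.031230… → ⌈·⌉ = 268
j=4: r + 3k = 397.415846… → ⌈·⌉ = 398
j=5: r + 4k = 527.800461… → ⌈·⌉ = 528
j=6: r + 5k = 658.185076… → ⌈·⌉ = 659
j=7: r + 6k = 788.569692… → ⌈·⌉ = 789
j=8: r + 7k = 918.954307… → ⌈·⌉ = 919
j=9: r + 8k = 1049.338923… → ⌈·⌉ = 1050
j=10: r + 9k = 1179.723538… → ⌈·⌉ = 1180
j=11: r + 10k = 1310.108153… → ⌈·⌉ = 1311
j=12: r + 11k = 1440.492769… → ⌈·⌉ = 1441
j=13: r + 12k = 1570.877384… → ⌈·⌉ = 1571

7, 137, 268, 398, 528, 659, 789, 919, 1050, 1180, 1311, 1441, 1571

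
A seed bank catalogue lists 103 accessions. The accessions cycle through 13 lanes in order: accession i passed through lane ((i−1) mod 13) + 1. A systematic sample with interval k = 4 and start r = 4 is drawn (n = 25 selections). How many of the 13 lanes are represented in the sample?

13

Consecutive selections differ by k = 4, so their lane numbers differ by 4 mod 13 = 4.
gcd(4, 13) = 1, so the sample visits 13/1 = 13 distinct residues mod 13.
Start 4 is lane 4; the lanes hit are 1, 2, 3, 4, 5, 6, 7, 8, 9, 10, 11, 12, 13.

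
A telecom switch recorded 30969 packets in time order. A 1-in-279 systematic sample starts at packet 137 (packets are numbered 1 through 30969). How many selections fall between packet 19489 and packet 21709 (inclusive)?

k = 279
First selection ≥ 19489: 137 + ⌈(19489−137)/279⌉·279 = 137 + 70×279 = 19667
Last selection ≤ 21709: 137 + ⌊(21709−137)/279⌋·279 = 137 + 77×279 = 21620
Count = 77 − 70 + 1 = 8

8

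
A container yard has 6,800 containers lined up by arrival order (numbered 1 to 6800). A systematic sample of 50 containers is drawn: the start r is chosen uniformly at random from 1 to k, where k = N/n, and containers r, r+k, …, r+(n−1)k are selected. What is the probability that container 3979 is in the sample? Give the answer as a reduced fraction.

k = 6800/50 = 136.
Container 3979 is selected iff r ≡ 3979 (mod 136); exactly one such r in {1,…,136}.
Inclusion probability = 1/136.

1/136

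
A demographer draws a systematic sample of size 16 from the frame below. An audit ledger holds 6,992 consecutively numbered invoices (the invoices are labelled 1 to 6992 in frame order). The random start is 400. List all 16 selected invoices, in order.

400, 837, 1274, 1711, 2148, 2585, 3022, 3459, 3896, 4333, 4770, 5207, 5644, 6081, 6518, 6955

k = N/n = 6992/16 = 437
invoice 1: 400
invoice 2: 400 + 437 = 837
invoice 3: 837 + 437 = 1274
invoice 4: 1274 + 437 = 1711
invoice 5: 1711 + 437 = 2148
invoice 6: 2148 + 437 = 2585
invoice 7: 2585 + 437 = 3022
invoice 8: 3022 + 437 = 3459
invoice 9: 3459 + 437 = 3896
invoice 10: 3896 + 437 = 4333
invoice 11: 4333 + 437 = 4770
invoice 12: 4770 + 437 = 5207
invoice 13: 5207 + 437 = 5644
invoice 14: 5644 + 437 = 6081
invoice 15: 6081 + 437 = 6518
invoice 16: 6518 + 437 = 6955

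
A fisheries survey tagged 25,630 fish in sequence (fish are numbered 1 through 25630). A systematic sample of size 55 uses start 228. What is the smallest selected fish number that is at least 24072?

k = 25630/55 = 466
Steps past start: ⌈(24072 − 228)/466⌉ = ⌈23844/466⌉ = 52
Selected fish: 228 + 52×466 = 24460

24460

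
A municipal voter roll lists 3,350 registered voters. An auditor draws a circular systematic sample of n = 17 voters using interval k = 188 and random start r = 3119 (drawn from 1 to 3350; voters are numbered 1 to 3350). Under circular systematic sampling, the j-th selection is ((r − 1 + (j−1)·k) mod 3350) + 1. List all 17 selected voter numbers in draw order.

3119, 3307, 145, 333, 521, 709, 897, 1085, 1273, 1461, 1649, 1837, 2025, 2213, 2401, 2589, 2777

Selection 1: 3119
Selection 2: 3119 + 188 = 3307
Selection 3: 3307 + 188 = 3495 → 3495 − 3350 = 145
Selection 4: 145 + 188 = 333
Selection 5: 333 + 188 = 521
Selection 6: 521 + 188 = 709
Selection 7: 709 + 188 = 897
Selection 8: 897 + 188 = 1085
Selection 9: 1085 + 188 = 1273
Selection 10: 1273 + 188 = 1461
Selection 11: 1461 + 188 = 1649
Selection 12: 1649 + 188 = 1837
Selection 13: 1837 + 188 = 2025
Selection 14: 2025 + 188 = 2213
Selection 15: 2213 + 188 = 2401
Selection 16: 2401 + 188 = 2589
Selection 17: 2589 + 188 = 2777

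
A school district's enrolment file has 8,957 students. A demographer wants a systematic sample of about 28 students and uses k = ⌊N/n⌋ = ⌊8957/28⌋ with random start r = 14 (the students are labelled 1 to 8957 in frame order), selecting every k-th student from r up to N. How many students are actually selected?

k = ⌊8957/28⌋ = 319
Achieved size = ⌊(8957 − 14)/319⌋ + 1 = ⌊8943/319⌋ + 1 = 28 + 1 = 29
(last selection: 14 + 28×319 = 8946 ≤ 8957; next would be 9265 > 8957)

29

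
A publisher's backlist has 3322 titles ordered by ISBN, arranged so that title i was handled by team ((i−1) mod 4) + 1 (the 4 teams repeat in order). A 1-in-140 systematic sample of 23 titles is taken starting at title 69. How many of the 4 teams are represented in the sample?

1

Consecutive selections differ by k = 140, so their team numbers differ by 140 mod 4 = 0.
gcd(140, 4) = 4, so the sample visits 4/4 = 1 distinct residues mod 4.
Start 69 is team 1; the teams hit are 1.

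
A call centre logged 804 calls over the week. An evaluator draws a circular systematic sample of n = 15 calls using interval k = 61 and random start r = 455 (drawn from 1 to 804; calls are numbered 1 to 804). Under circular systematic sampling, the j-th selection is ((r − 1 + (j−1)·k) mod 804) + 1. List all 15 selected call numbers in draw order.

455, 516, 577, 638, 699, 760, 17, 78, 139, 200, 261, 322, 383, 444, 505

Selection 1: 455
Selection 2: 455 + 61 = 516
Selection 3: 516 + 61 = 577
Selection 4: 577 + 61 = 638
Selection 5: 638 + 61 = 699
Selection 6: 699 + 61 = 760
Selection 7: 760 + 61 = 821 → 821 − 804 = 17
Selection 8: 17 + 61 = 78
Selection 9: 78 + 61 = 139
Selection 10: 139 + 61 = 200
Selection 11: 200 + 61 = 261
Selection 12: 261 + 61 = 322
Selection 13: 322 + 61 = 383
Selection 14: 383 + 61 = 444
Selection 15: 444 + 61 = 505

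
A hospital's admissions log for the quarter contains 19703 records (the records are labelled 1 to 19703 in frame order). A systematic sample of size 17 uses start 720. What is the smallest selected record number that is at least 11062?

11151

k = 19703/17 = 1159
Steps past start: ⌈(11062 − 720)/1159⌉ = ⌈10342/1159⌉ = 9
Selected record: 720 + 9×1159 = 11151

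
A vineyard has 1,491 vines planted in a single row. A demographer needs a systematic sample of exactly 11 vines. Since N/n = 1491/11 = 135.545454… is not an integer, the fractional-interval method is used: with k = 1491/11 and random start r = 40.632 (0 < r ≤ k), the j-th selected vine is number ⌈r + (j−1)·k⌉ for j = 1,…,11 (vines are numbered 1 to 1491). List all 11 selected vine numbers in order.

j=1: r + 0k = 40.632 → ⌈·⌉ = 41
j=2: r + 1k = 176.177454… → ⌈·⌉ = 177
j=3: r + 2k = 311.722909… → ⌈·⌉ = 312
j=4: r + 3k = 447.268363… → ⌈·⌉ = 448
j=5: r + 4k = 582.813818… → ⌈·⌉ = 583
j=6: r + 5k = 718.359272… → ⌈·⌉ = 719
j=7: r + 6k = 853.904727… → ⌈·⌉ = 854
j=8: r + 7k = 989.450181… → ⌈·⌉ = 990
j=9: r + 8k = 1124.995636… → ⌈·⌉ = 1125
j=10: r + 9k = 1260.541090… → ⌈·⌉ = 1261
j=11: r + 10k = 1396.086545… → ⌈·⌉ = 1397

41, 177, 312, 448, 583, 719, 854, 990, 1125, 1261, 1397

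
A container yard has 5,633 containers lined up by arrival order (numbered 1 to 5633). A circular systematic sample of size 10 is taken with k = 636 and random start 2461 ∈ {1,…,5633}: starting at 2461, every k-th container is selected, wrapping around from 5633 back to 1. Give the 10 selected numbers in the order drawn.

Selection 1: 2461
Selection 2: 2461 + 636 = 3097
Selection 3: 3097 + 636 = 3733
Selection 4: 3733 + 636 = 4369
Selection 5: 4369 + 636 = 5005
Selection 6: 5005 + 636 = 5641 → 5641 − 5633 = 8
Selection 7: 8 + 636 = 644
Selection 8: 644 + 636 = 1280
Selection 9: 1280 + 636 = 1916
Selection 10: 1916 + 636 = 2552

2461, 3097, 3733, 4369, 5005, 8, 644, 1280, 1916, 2552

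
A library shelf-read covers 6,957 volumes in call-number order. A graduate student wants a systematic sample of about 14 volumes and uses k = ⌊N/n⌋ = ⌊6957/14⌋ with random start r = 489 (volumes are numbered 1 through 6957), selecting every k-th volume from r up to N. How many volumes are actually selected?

k = ⌊6957/14⌋ = 496
Achieved size = ⌊(6957 − 489)/496⌋ + 1 = ⌊6468/496⌋ + 1 = 13 + 1 = 14
(last selection: 489 + 13×496 = 6937 ≤ 6957; next would be 7433 > 6957)

14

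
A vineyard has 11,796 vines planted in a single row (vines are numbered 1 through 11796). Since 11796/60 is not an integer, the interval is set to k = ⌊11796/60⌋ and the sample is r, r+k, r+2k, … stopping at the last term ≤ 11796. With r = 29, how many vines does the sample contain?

61

k = ⌊11796/60⌋ = 196
Achieved size = ⌊(11796 − 29)/196⌋ + 1 = ⌊11767/196⌋ + 1 = 60 + 1 = 61
(last selection: 29 + 60×196 = 11789 ≤ 11796; next would be 11985 > 11796)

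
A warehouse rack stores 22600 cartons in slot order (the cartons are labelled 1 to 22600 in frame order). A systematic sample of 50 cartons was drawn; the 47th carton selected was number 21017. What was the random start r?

k = 22600/50 = 452
r = 21017 − (47−1)×452 = 21017 − 20792 = 225

225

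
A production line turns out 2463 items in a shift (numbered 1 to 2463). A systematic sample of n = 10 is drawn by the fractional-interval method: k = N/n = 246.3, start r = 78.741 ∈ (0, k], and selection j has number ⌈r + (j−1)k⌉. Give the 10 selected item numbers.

79, 326, 572, 818, 1064, 1311, 1557, 1803, 2050, 2296

j=1: r + 0k = 78.741 → ⌈·⌉ = 79
j=2: r + 1k = 325.041 → ⌈·⌉ = 326
j=3: r + 2k = 571.341 → ⌈·⌉ = 572
j=4: r + 3k = 817.641 → ⌈·⌉ = 818
j=5: r + 4k = 1063.941 → ⌈·⌉ = 1064
j=6: r + 5k = 1310.241 → ⌈·⌉ = 1311
j=7: r + 6k = 1556.541 → ⌈·⌉ = 1557
j=8: r + 7k = 1802.841 → ⌈·⌉ = 1803
j=9: r + 8k = 2049.141 → ⌈·⌉ = 2050
j=10: r + 9k = 2295.441 → ⌈·⌉ = 2296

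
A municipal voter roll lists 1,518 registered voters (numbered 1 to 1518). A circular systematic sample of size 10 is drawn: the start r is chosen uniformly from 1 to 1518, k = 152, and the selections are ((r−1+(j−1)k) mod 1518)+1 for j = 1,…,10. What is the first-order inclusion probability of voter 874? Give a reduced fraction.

5/759

For each position j, as r ranges over 1…1518 the j-th selection hits every voter exactly once, so voter 874 is selected for exactly 10 of the 1518 starts.
Inclusion probability = 10/1518 = 5/759.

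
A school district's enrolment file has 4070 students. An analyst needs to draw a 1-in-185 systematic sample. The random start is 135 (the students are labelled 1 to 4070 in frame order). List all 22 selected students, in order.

135, 320, 505, 690, 875, 1060, 1245, 1430, 1615, 1800, 1985, 2170, 2355, 2540, 2725, 2910, 3095, 3280, 3465, 3650, 3835, 4020

student 1: 135
student 2: 135 + 185 = 320
student 3: 320 + 185 = 505
student 4: 505 + 185 = 690
student 5: 690 + 185 = 875
student 6: 875 + 185 = 1060
student 7: 1060 + 185 = 1245
student 8: 1245 + 185 = 1430
student 9: 1430 + 185 = 1615
student 10: 1615 + 185 = 1800
student 11: 1800 + 185 = 1985
student 12: 1985 + 185 = 2170
student 13: 2170 + 185 = 2355
student 14: 2355 + 185 = 2540
student 15: 2540 + 185 = 2725
student 16: 2725 + 185 = 2910
student 17: 2910 + 185 = 3095
student 18: 3095 + 185 = 3280
student 19: 3280 + 185 = 3465
student 20: 3465 + 185 = 3650
student 21: 3650 + 185 = 3835
student 22: 3835 + 185 = 4020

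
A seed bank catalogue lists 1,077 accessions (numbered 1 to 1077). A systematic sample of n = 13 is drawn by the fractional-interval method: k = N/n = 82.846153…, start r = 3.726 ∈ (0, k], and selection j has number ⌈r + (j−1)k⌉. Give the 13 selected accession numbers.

j=1: r + 0k = 3.726 → ⌈·⌉ = 4
j=2: r + 1k = 86.572153… → ⌈·⌉ = 87
j=3: r + 2k = 169.418307… → ⌈·⌉ = 170
j=4: r + 3k = 252.264461… → ⌈·⌉ = 253
j=5: r + 4k = 335.110615… → ⌈·⌉ = 336
j=6: r + 5k = 417.956769… → ⌈·⌉ = 418
j=7: r + 6k = 500.802923… → ⌈·⌉ = 501
j=8: r + 7k = 583.649076… → ⌈·⌉ = 584
j=9: r + 8k = 666.495230… → ⌈·⌉ = 667
j=10: r + 9k = 749.341384… → ⌈·⌉ = 750
j=11: r + 10k = 832.187538… → ⌈·⌉ = 833
j=12: r + 11k = 915.033692… → ⌈·⌉ = 916
j=13: r + 12k = 997.879846… → ⌈·⌉ = 998

4, 87, 170, 253, 336, 418, 501, 584, 667, 750, 833, 916, 998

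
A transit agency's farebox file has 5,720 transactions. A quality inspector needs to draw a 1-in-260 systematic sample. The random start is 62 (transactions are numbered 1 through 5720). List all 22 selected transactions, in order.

62, 322, 582, 842, 1102, 1362, 1622, 1882, 2142, 2402, 2662, 2922, 3182, 3442, 3702, 3962, 4222, 4482, 4742, 5002, 5262, 5522

transaction 1: 62
transaction 2: 62 + 260 = 322
transaction 3: 322 + 260 = 582
transaction 4: 582 + 260 = 842
transaction 5: 842 + 260 = 1102
transaction 6: 1102 + 260 = 1362
transaction 7: 1362 + 260 = 1622
transaction 8: 1622 + 260 = 1882
transaction 9: 1882 + 260 = 2142
transaction 10: 2142 + 260 = 2402
transaction 11: 2402 + 260 = 2662
transaction 12: 2662 + 260 = 2922
transaction 13: 2922 + 260 = 3182
transaction 14: 3182 + 260 = 3442
transaction 15: 3442 + 260 = 3702
transaction 16: 3702 + 260 = 3962
transaction 17: 3962 + 260 = 4222
transaction 18: 4222 + 260 = 4482
transaction 19: 4482 + 260 = 4742
transaction 20: 4742 + 260 = 5002
transaction 21: 5002 + 260 = 5262
transaction 22: 5262 + 260 = 5522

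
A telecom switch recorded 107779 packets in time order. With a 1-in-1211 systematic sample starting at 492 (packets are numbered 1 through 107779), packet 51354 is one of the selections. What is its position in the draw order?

k = 1211
position = (51354 − 492)/1211 + 1 = 50862/1211 + 1 = 42 + 1 = 43

43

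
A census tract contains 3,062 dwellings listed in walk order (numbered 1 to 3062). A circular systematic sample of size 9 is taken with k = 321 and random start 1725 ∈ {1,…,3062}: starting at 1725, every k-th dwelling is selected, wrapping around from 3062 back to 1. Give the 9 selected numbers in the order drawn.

Selection 1: 1725
Selection 2: 1725 + 321 = 2046
Selection 3: 2046 + 321 = 2367
Selection 4: 2367 + 321 = 2688
Selection 5: 2688 + 321 = 3009
Selection 6: 3009 + 321 = 3330 → 3330 − 3062 = 268
Selection 7: 268 + 321 = 589
Selection 8: 589 + 321 = 910
Selection 9: 910 + 321 = 1231

1725, 2046, 2367, 2688, 3009, 268, 589, 910, 1231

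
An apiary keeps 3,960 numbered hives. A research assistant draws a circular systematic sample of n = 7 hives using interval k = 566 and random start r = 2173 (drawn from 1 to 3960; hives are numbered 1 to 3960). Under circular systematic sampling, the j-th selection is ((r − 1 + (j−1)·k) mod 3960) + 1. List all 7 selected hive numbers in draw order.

Selection 1: 2173
Selection 2: 2173 + 566 = 2739
Selection 3: 2739 + 566 = 3305
Selection 4: 3305 + 566 = 3871
Selection 5: 3871 + 566 = 4437 → 4437 − 3960 = 477
Selection 6: 477 + 566 = 1043
Selection 7: 1043 + 566 = 1609

2173, 2739, 3305, 3871, 477, 1043, 1609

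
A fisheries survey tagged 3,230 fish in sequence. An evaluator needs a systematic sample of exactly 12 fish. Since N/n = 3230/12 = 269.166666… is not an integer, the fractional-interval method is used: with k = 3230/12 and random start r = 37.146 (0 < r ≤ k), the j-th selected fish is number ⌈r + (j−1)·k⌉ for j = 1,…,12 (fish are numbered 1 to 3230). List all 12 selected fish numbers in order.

j=1: r + 0k = 37.146 → ⌈·⌉ = 38
j=2: r + 1k = 306.312666… → ⌈·⌉ = 307
j=3: r + 2k = 575.479333… → ⌈·⌉ = 576
j=4: r + 3k = 844.646 → ⌈·⌉ = 845
j=5: r + 4k = 1113.812666… → ⌈·⌉ = 1114
j=6: r + 5k = 1382.979333… → ⌈·⌉ = 1383
j=7: r + 6k = 1652.146 → ⌈·⌉ = 1653
j=8: r + 7k = 1921.312666… → ⌈·⌉ = 1922
j=9: r + 8k = 2190.479333… → ⌈·⌉ = 2191
j=10: r + 9k = 2459.646 → ⌈·⌉ = 2460
j=11: r + 10k = 2728.812666… → ⌈·⌉ = 2729
j=12: r + 11k = 2997.979333… → ⌈·⌉ = 2998

38, 307, 576, 845, 1114, 1383, 1653, 1922, 2191, 2460, 2729, 2998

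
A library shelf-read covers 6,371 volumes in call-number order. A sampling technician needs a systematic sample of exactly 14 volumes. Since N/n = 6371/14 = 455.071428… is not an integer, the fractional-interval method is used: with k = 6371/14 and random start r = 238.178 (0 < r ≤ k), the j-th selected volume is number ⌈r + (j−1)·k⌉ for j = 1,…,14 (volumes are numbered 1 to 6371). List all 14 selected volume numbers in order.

239, 694, 1149, 1604, 2059, 2514, 2969, 3424, 3879, 4334, 4789, 5244, 5700, 6155

j=1: r + 0k = 238.178 → ⌈·⌉ = 239
j=2: r + 1k = 693.249428… → ⌈·⌉ = 694
j=3: r + 2k = 1148.320857… → ⌈·⌉ = 1149
j=4: r + 3k = 1603.392285… → ⌈·⌉ = 1604
j=5: r + 4k = 2058.463714… → ⌈·⌉ = 2059
j=6: r + 5k = 2513.535142… → ⌈·⌉ = 2514
j=7: r + 6k = 2968.606571… → ⌈·⌉ = 2969
j=8: r + 7k = 3423.678 → ⌈·⌉ = 3424
j=9: r + 8k = 3878.749428… → ⌈·⌉ = 3879
j=10: r + 9k = 4333.820857… → ⌈·⌉ = 4334
j=11: r + 10k = 4788.892285… → ⌈·⌉ = 4789
j=12: r + 11k = 5243.963714… → ⌈·⌉ = 5244
j=13: r + 12k = 5699.035142… → ⌈·⌉ = 5700
j=14: r + 13k = 6154.106571… → ⌈·⌉ = 6155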